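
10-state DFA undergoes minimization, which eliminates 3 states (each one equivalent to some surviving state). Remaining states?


Original DFA: 10 states
Redundant states removed: 3
Minimized states = original - removed
= 10 - 3
= 7

7


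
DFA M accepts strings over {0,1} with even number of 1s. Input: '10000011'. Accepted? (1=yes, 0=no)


DFA has 2 states: q_even (start, accept=yes) and q_odd
Processing string '10000011' character by character:
  Position 0: read '1', 1-count=1 -> q_odd
  Position 1: read '0', 1-count=1 -> q_odd (no change)
  Position 2: read '0', 1-count=1 -> q_odd (no change)
  Position 3: read '0', 1-count=1 -> q_odd (no change)
  Position 4: read '0', 1-count=1 -> q_odd (no change)
  Position 5: read '0', 1-count=1 -> q_odd (no change)
  Position 6: read '1', 1-count=2 -> q_even
  Position 7: read '1', 1-count=3 -> q_odd
Final state: q_odd, total 1s = 3 (odd); the DFA requires an even count -> reject

0


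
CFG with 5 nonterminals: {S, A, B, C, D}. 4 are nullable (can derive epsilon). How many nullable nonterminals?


Nonterminals: {S, A, B, C, D}
A nonterminal is nullable if it can derive epsilon
Counting nullable nonterminals: 4
Total nullable = 4

4


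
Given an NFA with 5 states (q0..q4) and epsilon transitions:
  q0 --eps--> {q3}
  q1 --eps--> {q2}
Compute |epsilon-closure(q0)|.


Starting from q0
Initialize closure = {q0}
Follow epsilon from q0 -> add q3
Final closure: {q0, q3}
Size = 2

2


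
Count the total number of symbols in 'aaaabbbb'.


String: 'aaaabbbb'
Counting characters:
  'a' appears 4 time(s)
  'b' appears 4 time(s)
Total length = 4 + 4 = 8

8


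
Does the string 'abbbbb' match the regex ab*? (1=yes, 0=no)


Pattern: ab*
String: 'abbbbb'
Pattern requires: exactly one 'a' followed by zero or more 'b's
First char is 'a' -> OK
Rest 'bbbbb': all b's? Yes
Result: 1

1


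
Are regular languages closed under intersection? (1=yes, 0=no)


Regular languages are closed under all standard operations:
- Union: Yes (product construction)
- Intersection: Yes (product construction)
- Complement: Yes (swap accept/reject)
- Concatenation: Yes (NFA construction)
Operation: intersection -> Closed

1


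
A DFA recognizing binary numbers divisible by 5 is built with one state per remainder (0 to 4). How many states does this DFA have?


Divisibility by 5 is tracked via the remainder mod 5: 0, 1, ..., 4
The construction assigns one state to each remainder
Number of remainders = 5

5


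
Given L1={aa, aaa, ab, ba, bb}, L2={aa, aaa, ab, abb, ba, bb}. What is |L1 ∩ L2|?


L1 = {aa, aaa, ab, ba, bb}
L2 = {aa, aaa, ab, abb, ba, bb}
Checking each string in L1 against L2:
  'aa': in L2? Yes
  'aaa': in L2? Yes
  'ab': in L2? Yes
  'ba': in L2? Yes
  'bb': in L2? Yes
Intersection = {aa, aaa, ab, ba, bb}
|L1 ∩ L2| = 5

5


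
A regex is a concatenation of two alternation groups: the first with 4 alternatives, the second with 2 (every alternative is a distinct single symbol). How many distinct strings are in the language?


First group: 4 alternatives
Second group: 2 alternatives
Concatenation: each choice from group 1 pairs with each from group 2
Total = 4 x 2 = 8

8


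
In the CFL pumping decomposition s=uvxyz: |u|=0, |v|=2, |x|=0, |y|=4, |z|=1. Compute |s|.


|s| = |u| + |v| + |x| + |y| + |z|
= 0 + 2 + 0 + 4 + 1
= 2 + 0 + 5
= 2 + 5
= 7

7


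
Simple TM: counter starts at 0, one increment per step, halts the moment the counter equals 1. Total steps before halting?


Counter starts at 0. Counting sequence:
  Step 1: counter = 1
Counter reached 1 -> halt
Total steps = 1

1


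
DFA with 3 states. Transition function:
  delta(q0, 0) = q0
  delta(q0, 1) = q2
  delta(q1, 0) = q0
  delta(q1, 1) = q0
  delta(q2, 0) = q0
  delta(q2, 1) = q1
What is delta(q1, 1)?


Looking up transition function:
delta(q1, 1) in the table
Row: q1, Column: 1
Result: q0

q0


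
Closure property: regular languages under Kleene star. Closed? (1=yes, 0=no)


Regular languages are closed under:
- Union (DFA product construction)
- Intersection (DFA product construction)
- Complement (swap accept/reject states)
- Concatenation (NFA construction)
- Kleene star (NFA construction)
Kleene star is in this list
Therefore: closed

1


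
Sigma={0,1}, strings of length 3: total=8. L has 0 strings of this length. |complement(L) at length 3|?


Alphabet: {0,1}
String length: 3
Total strings of length 3 = 2^3 = 8
Strings in L = 0
Complement = total - |L|
= 8 - 0
= 8

8


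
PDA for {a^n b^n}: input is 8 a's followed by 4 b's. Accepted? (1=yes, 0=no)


Language requires equal numbers of a's and b's
PDA pushes for each 'a', pops for each 'b'
Number of a's = 8
Number of b's = 4
8 != 4 -> Reject

0


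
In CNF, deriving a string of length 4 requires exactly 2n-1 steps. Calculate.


Chomsky Normal Form derivation:
String length n = 4
Each step either:
  - Splits a nonterminal into two (n-1 such steps)
  - Converts a nonterminal to terminal (n such steps)
Total = (n-1) + n = 2n - 1
= 2(4) - 1
= 8 - 1
= 7

7


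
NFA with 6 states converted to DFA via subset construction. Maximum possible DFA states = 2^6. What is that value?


NFA has 6 states
Subset construction: each DFA state = subset of NFA states
Maximum subsets = 2^6
2^6 = 64

64


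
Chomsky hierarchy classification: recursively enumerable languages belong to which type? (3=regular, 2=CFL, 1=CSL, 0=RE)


Chomsky hierarchy levels:
  Type 3: Regular (DFA/NFA/regex)
  Type 2: Context-free (PDA)
  Type 1: Context-sensitive
  Type 0: Recursively enumerable (TM)
'recursively enumerable' corresponds to Type 0

0


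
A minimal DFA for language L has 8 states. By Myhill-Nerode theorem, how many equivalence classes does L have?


Myhill-Nerode theorem:
Number of equivalence classes = number of states in minimal DFA
Minimal DFA states = 8
Therefore equivalence classes = 8

8


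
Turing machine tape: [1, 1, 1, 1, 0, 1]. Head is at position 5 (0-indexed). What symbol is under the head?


Tape: [1, 1, 1, 1, 0, 1]
Positions: 0 1 2 3 4 5
Values:    1 1 1 1 0 1
Head at position 5
tape[5] = 1

1


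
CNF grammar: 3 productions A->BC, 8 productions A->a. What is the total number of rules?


CNF allows two rule forms:
  A -> BC (binary): 3 rules
  A -> a (terminal): 8 rules
Total = 3 + 8 = 11

11


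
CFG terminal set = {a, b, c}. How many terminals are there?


Terminal symbols: a, b, c
Counting each: a (#1), b (#2), c (#3)
Total = 3

3


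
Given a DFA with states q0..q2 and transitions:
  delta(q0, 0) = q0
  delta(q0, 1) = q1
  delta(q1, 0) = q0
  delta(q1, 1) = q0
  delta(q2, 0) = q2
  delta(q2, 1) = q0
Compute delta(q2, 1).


Looking up transition function:
delta(q2, 1) in the table
Row: q2, Column: 1
Result: q0

q0


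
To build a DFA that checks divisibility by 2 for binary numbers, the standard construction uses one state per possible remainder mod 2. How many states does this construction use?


Divisibility by 2 is tracked via the remainder mod 2: 0, 1, ..., 1
The construction assigns one state to each remainder
Number of remainders = 2

2


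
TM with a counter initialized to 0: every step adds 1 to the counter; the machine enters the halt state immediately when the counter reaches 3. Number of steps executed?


Counter starts at 0. Counting sequence:
  Step 1: counter = 1
  Step 2: counter = 2
  Step 3: counter = 3
Counter reached 3 -> halt
Total steps = 3

3


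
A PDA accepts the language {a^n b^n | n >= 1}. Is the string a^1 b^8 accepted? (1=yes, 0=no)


Language requires equal numbers of a's and b's
PDA pushes for each 'a', pops for each 'b'
Number of a's = 1
Number of b's = 8
1 != 8 -> Reject

0


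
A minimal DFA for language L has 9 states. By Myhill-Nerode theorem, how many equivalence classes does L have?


Myhill-Nerode theorem:
Number of equivalence classes = number of states in minimal DFA
Minimal DFA states = 9
Therefore equivalence classes = 9

9


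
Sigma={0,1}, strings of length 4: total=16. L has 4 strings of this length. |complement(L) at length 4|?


Alphabet: {0,1}
String length: 4
Total strings of length 4 = 2^4 = 16
Strings in L = 4
Complement = total - |L|
= 16 - 4
= 12

12


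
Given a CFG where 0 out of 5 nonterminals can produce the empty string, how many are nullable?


Nonterminals: {S, A, B, C, D}
A nonterminal is nullable if it can derive epsilon
Counting nullable nonterminals: 0
Total nullable = 0

0


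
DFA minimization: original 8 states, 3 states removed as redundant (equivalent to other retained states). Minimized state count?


Original DFA: 8 states
Redundant states removed: 3
Minimized states = original - removed
= 8 - 3
= 5

5


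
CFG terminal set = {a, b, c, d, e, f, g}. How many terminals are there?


Terminal symbols: a, b, c, d, e, f, g
Counting each: a (#1), b (#2), c (#3), d (#4), e (#5), f (#6), g (#7)
Total = 7

7


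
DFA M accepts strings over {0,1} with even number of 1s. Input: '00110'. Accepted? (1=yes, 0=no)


DFA has 2 states: q_even (start, accept=yes) and q_odd
Processing string '00110' character by character:
  Position 0: read '0', 1-count=0 -> q_even (no change)
  Position 1: read '0', 1-count=0 -> q_even (no change)
  Position 2: read '1', 1-count=1 -> q_odd
  Position 3: read '1', 1-count=2 -> q_even
  Position 4: read '0', 1-count=2 -> q_even (no change)
Final state: q_even, total 1s = 2 (even); the DFA requires an even count -> accept

1


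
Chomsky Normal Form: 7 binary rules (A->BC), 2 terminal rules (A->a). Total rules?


CNF allows two rule forms:
  A -> BC (binary): 7 rules
  A -> a (terminal): 2 rules
Total = 7 + 2 = 9

9


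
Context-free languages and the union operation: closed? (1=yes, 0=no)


CFL closure properties:
  Closed under: union, concatenation, Kleene star
  NOT closed under: intersection, complement
Operation 'union' is in closed list -> Yes (closed)

1


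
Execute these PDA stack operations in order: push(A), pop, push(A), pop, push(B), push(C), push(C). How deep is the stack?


Tracing stack operations:
  push(A) -> stack = [A], depth=1
  pop -> removed A, stack = [], depth=0
  push(A) -> stack = [A], depth=1
  pop -> removed A, stack = [], depth=0
  push(B) -> stack = [B], depth=1
  push(C) -> stack = [B,C], depth=2
  push(C) -> stack = [B,C,C], depth=3
Final depth = 3

3


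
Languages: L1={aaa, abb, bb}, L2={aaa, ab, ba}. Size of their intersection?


L1 = {aaa, abb, bb}
L2 = {aaa, ab, ba}
Checking each string in L1 against L2:
  'aaa': in L2? Yes
  'abb': in L2? No
  'bb': in L2? No
Intersection = {aaa}
|L1 ∩ L2| = 1

1


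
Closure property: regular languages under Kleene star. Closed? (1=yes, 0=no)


Regular languages are closed under:
- Union (DFA product construction)
- Intersection (DFA product construction)
- Complement (swap accept/reject states)
- Concatenation (NFA construction)
- Kleene star (NFA construction)
Kleene star is in this list
Therefore: closed

1


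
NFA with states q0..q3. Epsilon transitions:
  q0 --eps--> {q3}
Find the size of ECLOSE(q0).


Starting from q0
Initialize closure = {q0}
Follow epsilon from q0 -> add q3
Final closure: {q0, q3}
Size = 2

2


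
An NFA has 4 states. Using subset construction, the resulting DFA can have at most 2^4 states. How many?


NFA has 4 states
Subset construction: each DFA state = subset of NFA states
Maximum subsets = 2^4
2^4 = 16

16


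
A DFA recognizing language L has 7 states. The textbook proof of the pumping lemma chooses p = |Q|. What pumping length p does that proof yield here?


Pumping lemma for regular languages (standard proof):
Take p = |Q|, the number of DFA states.
Any string of length >= |Q| passes through |Q|+1 states while reading its first |Q| symbols,
so by pigeonhole some state repeats, giving the loop that can be pumped.
Here |Q| = 7
Therefore the proof uses p = 7

7


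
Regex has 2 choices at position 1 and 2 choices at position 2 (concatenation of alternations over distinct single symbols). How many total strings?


First group: 2 alternatives
Second group: 2 alternatives
Concatenation: each choice from group 1 pairs with each from group 2
Total = 2 x 2 = 4

4


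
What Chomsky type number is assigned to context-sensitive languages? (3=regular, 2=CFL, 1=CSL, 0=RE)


Chomsky hierarchy levels:
  Type 3: Regular (DFA/NFA/regex)
  Type 2: Context-free (PDA)
  Type 1: Context-sensitive
  Type 0: Recursively enumerable (TM)
'context-sensitive' corresponds to Type 1

1


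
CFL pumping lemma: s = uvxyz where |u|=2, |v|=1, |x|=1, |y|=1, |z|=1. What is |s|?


|s| = |u| + |v| + |x| + |y| + |z|
= 2 + 1 + 1 + 1 + 1
= 3 + 1 + 2
= 4 + 2
= 6

6


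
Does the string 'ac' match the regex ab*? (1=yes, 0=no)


Pattern: ab*
String: 'ac'
Pattern requires: exactly one 'a' followed by zero or more 'b's
First char is 'a' -> OK
Rest 'c': all b's? No
Result: 0

0


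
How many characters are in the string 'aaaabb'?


String: 'aaaabb'
Counting characters:
  'a' appears 4 time(s)
  'b' appears 2 time(s)
Total length = 4 + 2 = 6

6


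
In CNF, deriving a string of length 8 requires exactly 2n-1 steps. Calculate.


Chomsky Normal Form derivation:
String length n = 8
Each step either:
  - Splits a nonterminal into two (n-1 such steps)
  - Converts a nonterminal to terminal (n such steps)
Total = (n-1) + n = 2n - 1
= 2(8) - 1
= 16 - 1
= 15

15


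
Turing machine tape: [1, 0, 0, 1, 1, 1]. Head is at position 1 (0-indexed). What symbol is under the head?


Tape: [1, 0, 0, 1, 1, 1]
Positions: 0 1 2 3 4 5
Values:    1 0 0 1 1 1
Head at position 1
tape[1] = 0

0


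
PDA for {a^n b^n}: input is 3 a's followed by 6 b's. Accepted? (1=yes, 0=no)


Language requires equal numbers of a's and b's
PDA pushes for each 'a', pops for each 'b'
Number of a's = 3
Number of b's = 6
3 != 6 -> Reject

0


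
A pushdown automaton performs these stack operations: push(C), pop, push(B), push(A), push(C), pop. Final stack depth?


Tracing stack operations:
  push(C) -> stack = [C], depth=1
  pop -> removed C, stack = [], depth=0
  push(B) -> stack = [B], depth=1
  push(A) -> stack = [B,A], depth=2
  push(C) -> stack = [B,A,C], depth=3
  pop -> removed C, stack = [B,A], depth=2
Final depth = 2

2


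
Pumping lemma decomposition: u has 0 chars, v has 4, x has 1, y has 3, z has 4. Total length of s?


|s| = |u| + |v| + |x| + |y| + |z|
= 0 + 4 + 1 + 3 + 4
= 4 + 1 + 7
= 5 + 7
= 12

12


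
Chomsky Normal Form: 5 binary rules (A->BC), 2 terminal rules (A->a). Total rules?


CNF allows two rule forms:
  A -> BC (binary): 5 rules
  A -> a (terminal): 2 rules
Total = 5 + 2 = 7

7


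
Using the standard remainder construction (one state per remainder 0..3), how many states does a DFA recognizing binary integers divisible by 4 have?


Divisibility by 4 is tracked via the remainder mod 4: 0, 1, ..., 3
The construction assigns one state to each remainder
Number of remainders = 4

4


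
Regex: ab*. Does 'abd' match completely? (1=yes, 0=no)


Pattern: ab*
String: 'abd'
Pattern requires: exactly one 'a' followed by zero or more 'b's
First char is 'a' -> OK
Rest 'bd': all b's? No
Result: 0

0


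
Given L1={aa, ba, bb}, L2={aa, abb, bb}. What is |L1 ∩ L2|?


L1 = {aa, ba, bb}
L2 = {aa, abb, bb}
Checking each string in L1 against L2:
  'aa': in L2? Yes
  'ba': in L2? No
  'bb': in L2? Yes
Intersection = {aa, bb}
|L1 ∩ L2| = 2

2


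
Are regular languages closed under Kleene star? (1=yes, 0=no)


Regular languages are closed under:
- Union (DFA product construction)
- Intersection (DFA product construction)
- Complement (swap accept/reject states)
- Concatenation (NFA construction)
- Kleene star (NFA construction)
Kleene star is in this list
Therefore: closed

1


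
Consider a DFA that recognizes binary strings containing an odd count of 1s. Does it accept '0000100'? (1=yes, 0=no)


DFA has 2 states: q_even (start, accept=no) and q_odd
Processing string '0000100' character by character:
  Position 0: read '0', 1-count=0 -> q_even (no change)
  Position 1: read '0', 1-count=0 -> q_even (no change)
  Position 2: read '0', 1-count=0 -> q_even (no change)
  Position 3: read '0', 1-count=0 -> q_even (no change)
  Position 4: read '1', 1-count=1 -> q_odd
  Position 5: read '0', 1-count=1 -> q_odd (no change)
  Position 6: read '0', 1-count=1 -> q_odd (no change)
Final state: q_odd, total 1s = 1 (odd); the DFA requires an odd count -> accept

1


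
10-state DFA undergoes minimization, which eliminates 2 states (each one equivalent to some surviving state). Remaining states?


Original DFA: 10 states
Redundant states removed: 2
Minimized states = original - removed
= 10 - 2
= 8

8


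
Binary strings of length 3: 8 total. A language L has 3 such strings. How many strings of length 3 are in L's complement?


Alphabet: {0,1}
String length: 3
Total strings of length 3 = 2^3 = 8
Strings in L = 3
Complement = total - |L|
= 8 - 3
= 5

5


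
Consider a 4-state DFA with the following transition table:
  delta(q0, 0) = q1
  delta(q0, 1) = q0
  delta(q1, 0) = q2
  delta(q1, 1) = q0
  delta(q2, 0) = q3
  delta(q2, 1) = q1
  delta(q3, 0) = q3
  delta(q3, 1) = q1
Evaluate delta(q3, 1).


Looking up transition function:
delta(q3, 1) in the table
Row: q3, Column: 1
Result: q1

q1


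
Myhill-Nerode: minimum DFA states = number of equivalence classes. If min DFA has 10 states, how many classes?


Myhill-Nerode theorem:
Number of equivalence classes = number of states in minimal DFA
Minimal DFA states = 10
Therefore equivalence classes = 10

10


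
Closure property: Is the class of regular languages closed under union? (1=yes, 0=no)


Regular languages are closed under all standard operations:
- Union: Yes (product construction)
- Intersection: Yes (product construction)
- Complement: Yes (swap accept/reject)
- Concatenation: Yes (NFA construction)
Operation: union -> Closed

1


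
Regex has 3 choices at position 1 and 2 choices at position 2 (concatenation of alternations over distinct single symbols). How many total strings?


First group: 3 alternatives
Second group: 2 alternatives
Concatenation: each choice from group 1 pairs with each from group 2
Total = 3 x 2 = 6

6


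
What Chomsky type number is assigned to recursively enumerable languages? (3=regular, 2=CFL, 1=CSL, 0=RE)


Chomsky hierarchy levels:
  Type 3: Regular (DFA/NFA/regex)
  Type 2: Context-free (PDA)
  Type 1: Context-sensitive
  Type 0: Recursively enumerable (TM)
'recursively enumerable' corresponds to Type 0

0


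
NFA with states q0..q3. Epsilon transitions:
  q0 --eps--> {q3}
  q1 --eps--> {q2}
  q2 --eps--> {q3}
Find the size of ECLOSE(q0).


Starting from q0
Initialize closure = {q0}
Follow epsilon from q0 -> add q3
Final closure: {q0, q3}
Size = 2

2


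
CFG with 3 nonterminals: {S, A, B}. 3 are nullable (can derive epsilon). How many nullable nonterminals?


Nonterminals: {S, A, B}
A nonterminal is nullable if it can derive epsilon
Counting nullable nonterminals: 3
Total nullable = 3

3


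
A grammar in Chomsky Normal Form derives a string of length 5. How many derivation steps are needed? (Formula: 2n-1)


Chomsky Normal Form derivation:
String length n = 5
Each step either:
  - Splits a nonterminal into two (n-1 such steps)
  - Converts a nonterminal to terminal (n such steps)
Total = (n-1) + n = 2n - 1
= 2(5) - 1
= 10 - 1
= 9

9


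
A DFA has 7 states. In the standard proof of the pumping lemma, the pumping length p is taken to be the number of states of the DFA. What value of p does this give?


Pumping lemma for regular languages (standard proof):
Take p = |Q|, the number of DFA states.
Any string of length >= |Q| passes through |Q|+1 states while reading its first |Q| symbols,
so by pigeonhole some state repeats, giving the loop that can be pumped.
Here |Q| = 7
Therefore the proof uses p = 7

7


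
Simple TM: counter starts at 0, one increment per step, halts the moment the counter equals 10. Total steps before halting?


Counter starts at 0. Counting sequence:
  Step 1: counter = 1
  Step 2: counter = 2
  Step 3: counter = 3
  Step 4: counter = 4
  Step 5: counter = 5
  Step 6: counter = 6
  ...
  Step 10: counter = 10
Counter reached 10 -> halt
Total steps = 10

10


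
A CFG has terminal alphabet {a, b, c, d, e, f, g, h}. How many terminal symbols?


Terminal symbols: a, b, c, d, e, f, g, h
Counting each: a (#1), b (#2), c (#3), d (#4), e (#5), f (#6), g (#7), h (#8)
Total = 8

8


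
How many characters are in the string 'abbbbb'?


String: 'abbbbb'
Counting characters:
  'a' appears 1 time(s)
  'b' appears 5 time(s)
Total length = 1 + 5 = 6

6


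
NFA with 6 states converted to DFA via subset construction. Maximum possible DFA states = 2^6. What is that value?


NFA has 6 states
Subset construction: each DFA state = subset of NFA states
Maximum subsets = 2^6
2^6 = 64

64


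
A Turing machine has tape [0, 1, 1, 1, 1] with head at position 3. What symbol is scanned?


Tape: [0, 1, 1, 1, 1]
Positions: 0 1 2 3 4
Values:    0 1 1 1 1
Head at position 3
tape[3] = 1

1


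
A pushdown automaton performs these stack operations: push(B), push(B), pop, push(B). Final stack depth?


Tracing stack operations:
  push(B) -> stack = [B], depth=1
  push(B) -> stack = [B,B], depth=2
  pop -> removed B, stack = [B], depth=1
  push(B) -> stack = [B,B], depth=2
Final depth = 2

2


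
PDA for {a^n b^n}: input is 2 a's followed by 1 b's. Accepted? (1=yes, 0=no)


Language requires equal numbers of a's and b's
PDA pushes for each 'a', pops for each 'b'
Number of a's = 2
Number of b's = 1
2 != 1 -> Reject

0


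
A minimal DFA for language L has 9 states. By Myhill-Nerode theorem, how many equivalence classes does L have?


Myhill-Nerode theorem:
Number of equivalence classes = number of states in minimal DFA
Minimal DFA states = 9
Therefore equivalence classes = 9

9


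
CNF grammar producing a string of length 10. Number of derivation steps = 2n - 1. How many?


Chomsky Normal Form derivation:
String length n = 10
Each step either:
  - Splits a nonterminal into two (n-1 such steps)
  - Converts a nonterminal to terminal (n such steps)
Total = (n-1) + n = 2n - 1
= 2(10) - 1
= 20 - 1
= 19

19


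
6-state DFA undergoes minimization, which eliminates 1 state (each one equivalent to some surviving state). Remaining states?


Original DFA: 6 states
Redundant states removed: 1
Minimized states = original - removed
= 6 - 1
= 5

5


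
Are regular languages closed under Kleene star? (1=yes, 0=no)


Regular languages are closed under:
- Union (DFA product construction)
- Intersection (DFA product construction)
- Complement (swap accept/reject states)
- Concatenation (NFA construction)
- Kleene star (NFA construction)
Kleene star is in this list
Therefore: closed

1


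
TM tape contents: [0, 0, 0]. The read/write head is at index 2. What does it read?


Tape: [0, 0, 0]
Positions: 0 1 2
Values:    0 0 0
Head at position 2
tape[2] = 0

0


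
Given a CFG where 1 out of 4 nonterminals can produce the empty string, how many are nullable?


Nonterminals: {S, A, B, C}
A nonterminal is nullable if it can derive epsilon
Counting nullable nonterminals: 1
Total nullable = 1

1


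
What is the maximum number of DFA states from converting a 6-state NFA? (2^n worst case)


NFA has 6 states
Subset construction: each DFA state = subset of NFA states
Maximum subsets = 2^6
2^6 = 64

64


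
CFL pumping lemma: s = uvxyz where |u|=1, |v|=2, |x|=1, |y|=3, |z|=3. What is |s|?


|s| = |u| + |v| + |x| + |y| + |z|
= 1 + 2 + 1 + 3 + 3
= 3 + 1 + 6
= 4 + 6
= 10

10


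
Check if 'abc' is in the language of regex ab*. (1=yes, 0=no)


Pattern: ab*
String: 'abc'
Pattern requires: exactly one 'a' followed by zero or more 'b's
First char is 'a' -> OK
Rest 'bc': all b's? No
Result: 0

0


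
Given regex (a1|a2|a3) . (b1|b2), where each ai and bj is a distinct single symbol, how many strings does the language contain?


First group: 3 alternatives
Second group: 2 alternatives
Concatenation: each choice from group 1 pairs with each from group 2
Total = 3 x 2 = 6

6


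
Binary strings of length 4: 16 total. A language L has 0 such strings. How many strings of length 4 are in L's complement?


Alphabet: {0,1}
String length: 4
Total strings of length 4 = 2^4 = 16
Strings in L = 0
Complement = total - |L|
= 16 - 0
= 16

16


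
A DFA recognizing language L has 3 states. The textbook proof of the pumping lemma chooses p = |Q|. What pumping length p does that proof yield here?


Pumping lemma for regular languages (standard proof):
Take p = |Q|, the number of DFA states.
Any string of length >= |Q| passes through |Q|+1 states while reading its first |Q| symbols,
so by pigeonhole some state repeats, giving the loop that can be pumped.
Here |Q| = 3
Therefore the proof uses p = 3

3


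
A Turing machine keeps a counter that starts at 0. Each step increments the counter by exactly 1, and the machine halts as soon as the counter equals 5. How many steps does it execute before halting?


Counter starts at 0. Counting sequence:
  Step 1: counter = 1
  Step 2: counter = 2
  Step 3: counter = 3
  Step 4: counter = 4
  Step 5: counter = 5
Counter reached 5 -> halt
Total steps = 5

5


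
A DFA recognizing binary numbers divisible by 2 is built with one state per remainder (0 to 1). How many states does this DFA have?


Divisibility by 2 is tracked via the remainder mod 2: 0, 1, ..., 1
The construction assigns one state to each remainder
Number of remainders = 2

2


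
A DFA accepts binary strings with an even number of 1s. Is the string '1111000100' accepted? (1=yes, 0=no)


DFA has 2 states: q_even (start, accept=yes) and q_odd
Processing string '1111000100' character by character:
  Position 0: read '1', 1-count=1 -> q_odd
  Position 1: read '1', 1-count=2 -> q_even
  Position 2: read '1', 1-count=3 -> q_odd
  Position 3: read '1', 1-count=4 -> q_even
  Position 4: read '0', 1-count=4 -> q_even (no change)
  Position 5: read '0', 1-count=4 -> q_even (no change)
  Position 6: read '0', 1-count=4 -> q_even (no change)
  Position 7: read '1', 1-count=5 -> q_odd
  Position 8: read '0', 1-count=5 -> q_odd (no change)
  Position 9: read '0', 1-count=5 -> q_odd (no change)
Final state: q_odd, total 1s = 5 (odd); the DFA requires an even count -> reject

0


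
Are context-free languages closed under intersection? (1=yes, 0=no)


CFL closure properties:
  Closed under: union, concatenation, Kleene star
  NOT closed under: intersection, complement
Operation 'intersection' is in not-closed list -> No (not closed)

0


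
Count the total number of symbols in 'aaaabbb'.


String: 'aaaabbb'
Counting characters:
  'a' appears 4 time(s)
  'b' appears 3 time(s)
Total length = 4 + 3 = 7

7


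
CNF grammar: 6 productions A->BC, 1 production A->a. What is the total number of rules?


CNF allows two rule forms:
  A -> BC (binary): 6 rules
  A -> a (terminal): 1 rule
Total = 6 + 1 = 7

7


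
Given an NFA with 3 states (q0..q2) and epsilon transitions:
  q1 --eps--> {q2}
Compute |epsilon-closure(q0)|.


Starting from q0
Initialize closure = {q0}
q0 has no outgoing epsilon transitions -> nothing to add
Final closure: {q0}
Size = 1

1


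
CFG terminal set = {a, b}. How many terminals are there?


Terminal symbols: a, b
Counting each: a (#1), b (#2)
Total = 2

2


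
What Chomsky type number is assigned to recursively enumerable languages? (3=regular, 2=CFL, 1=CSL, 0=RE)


Chomsky hierarchy levels:
  Type 3: Regular (DFA/NFA/regex)
  Type 2: Context-free (PDA)
  Type 1: Context-sensitive
  Type 0: Recursively enumerable (TM)
'recursively enumerable' corresponds to Type 0

0


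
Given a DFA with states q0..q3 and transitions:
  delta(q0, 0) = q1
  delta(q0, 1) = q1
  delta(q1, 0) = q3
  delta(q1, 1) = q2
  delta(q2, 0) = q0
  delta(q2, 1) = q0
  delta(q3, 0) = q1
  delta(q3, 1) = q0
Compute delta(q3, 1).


Looking up transition function:
delta(q3, 1) in the table
Row: q3, Column: 1
Result: q0

q0


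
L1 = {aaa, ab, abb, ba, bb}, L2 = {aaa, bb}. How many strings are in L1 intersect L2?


L1 = {aaa, ab, abb, ba, bb}
L2 = {aaa, bb}
Checking each string in L1 against L2:
  'aaa': in L2? Yes
  'ab': in L2? No
  'abb': in L2? No
  'ba': in L2? No
  'bb': in L2? Yes
Intersection = {aaa, bb}
|L1 ∩ L2| = 2

2


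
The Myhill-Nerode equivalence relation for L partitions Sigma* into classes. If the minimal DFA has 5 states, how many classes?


Myhill-Nerode theorem:
Number of equivalence classes = number of states in minimal DFA
Minimal DFA states = 5
Therefore equivalence classes = 5

5


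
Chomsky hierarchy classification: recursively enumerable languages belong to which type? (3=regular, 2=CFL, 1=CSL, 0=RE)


Chomsky hierarchy levels:
  Type 3: Regular (DFA/NFA/regex)
  Type 2: Context-free (PDA)
  Type 1: Context-sensitive
  Type 0: Recursively enumerable (TM)
'recursively enumerable' corresponds to Type 0

0


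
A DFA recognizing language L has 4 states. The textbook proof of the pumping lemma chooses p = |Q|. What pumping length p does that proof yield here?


Pumping lemma for regular languages (standard proof):
Take p = |Q|, the number of DFA states.
Any string of length >= |Q| passes through |Q|+1 states while reading its first |Q| symbols,
so by pigeonhole some state repeats, giving the loop that can be pumped.
Here |Q| = 4
Therefore the proof uses p = 4

4


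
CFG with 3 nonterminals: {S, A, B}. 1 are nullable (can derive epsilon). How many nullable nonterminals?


Nonterminals: {S, A, B}
A nonterminal is nullable if it can derive epsilon
Counting nullable nonterminals: 1
Total nullable = 1

1


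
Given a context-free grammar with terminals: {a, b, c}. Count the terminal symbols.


Terminal symbols: a, b, c
Counting each: a (#1), b (#2), c (#3)
Total = 3

3


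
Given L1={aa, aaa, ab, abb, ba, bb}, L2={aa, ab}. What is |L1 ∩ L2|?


L1 = {aa, aaa, ab, abb, ba, bb}
L2 = {aa, ab}
Checking each string in L1 against L2:
  'aa': in L2? Yes
  'aaa': in L2? No
  'ab': in L2? Yes
  'abb': in L2? No
  'ba': in L2? No
  'bb': in L2? No
Intersection = {aa, ab}
|L1 ∩ L2| = 2

2


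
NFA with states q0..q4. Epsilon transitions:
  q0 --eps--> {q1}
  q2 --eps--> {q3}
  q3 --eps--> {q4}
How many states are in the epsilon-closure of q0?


Starting from q0
Initialize closure = {q0}
Follow epsilon from q0 -> add q1
Final closure: {q0, q1}
Size = 2

2


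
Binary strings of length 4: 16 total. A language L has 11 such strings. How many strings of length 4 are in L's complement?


Alphabet: {0,1}
String length: 4
Total strings of length 4 = 2^4 = 16
Strings in L = 11
Complement = total - |L|
= 16 - 11
= 5

5


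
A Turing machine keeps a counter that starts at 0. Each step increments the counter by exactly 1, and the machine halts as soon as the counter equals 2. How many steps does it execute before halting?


Counter starts at 0. Counting sequence:
  Step 1: counter = 1
  Step 2: counter = 2
Counter reached 2 -> halt
Total steps = 2

2


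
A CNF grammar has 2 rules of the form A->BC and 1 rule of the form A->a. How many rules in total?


CNF allows two rule forms:
  A -> BC (binary): 2 rules
  A -> a (terminal): 1 rule
Total = 2 + 1 = 3

3


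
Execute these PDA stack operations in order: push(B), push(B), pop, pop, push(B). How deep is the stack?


Tracing stack operations:
  push(B) -> stack = [B], depth=1
  push(B) -> stack = [B,B], depth=2
  pop -> removed B, stack = [B], depth=1
  pop -> removed B, stack = [], depth=0
  push(B) -> stack = [B], depth=1
Final depth = 1

1


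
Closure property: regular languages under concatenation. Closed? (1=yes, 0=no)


Regular languages are closed under:
- Union (DFA product construction)
- Intersection (DFA product construction)
- Complement (swap accept/reject states)
- Concatenation (NFA construction)
- Kleene star (NFA construction)
concatenation is in this list
Therefore: closed

1


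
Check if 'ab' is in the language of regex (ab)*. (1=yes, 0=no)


Pattern: (ab)*
String: 'ab'
Pattern requires: zero or more repetitions of 'ab'
Pairs: ['ab']
All pairs are 'ab'? Yes
Result: 1

1


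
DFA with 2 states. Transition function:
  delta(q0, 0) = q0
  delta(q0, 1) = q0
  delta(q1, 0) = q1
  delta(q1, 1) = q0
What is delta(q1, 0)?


Looking up transition function:
delta(q1, 0) in the table
Row: q1, Column: 0
Result: q1

q1


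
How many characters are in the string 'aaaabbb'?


String: 'aaaabbb'
Counting characters:
  'a' appears 4 time(s)
  'b' appears 3 time(s)
Total length = 4 + 3 = 7

7


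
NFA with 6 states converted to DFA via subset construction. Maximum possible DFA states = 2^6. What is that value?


NFA has 6 states
Subset construction: each DFA state = subset of NFA states
Maximum subsets = 2^6
2^6 = 64

64


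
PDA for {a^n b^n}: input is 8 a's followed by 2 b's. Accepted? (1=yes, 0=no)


Language requires equal numbers of a's and b's
PDA pushes for each 'a', pops for each 'b'
Number of a's = 8
Number of b's = 2
8 != 2 -> Reject

0


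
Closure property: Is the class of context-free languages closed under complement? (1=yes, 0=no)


CFL closure properties:
  Closed under: union, concatenation, Kleene star
  NOT closed under: intersection, complement
Operation 'complement' is in not-closed list -> No (not closed)

0


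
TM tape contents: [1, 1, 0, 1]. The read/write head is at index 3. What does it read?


Tape: [1, 1, 0, 1]
Positions: 0 1 2 3
Values:    1 1 0 1
Head at position 3
tape[3] = 1

1


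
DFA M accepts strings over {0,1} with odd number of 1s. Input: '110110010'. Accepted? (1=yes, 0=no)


DFA has 2 states: q_even (start, accept=no) and q_odd
Processing string '110110010' character by character:
  Position 0: read '1', 1-count=1 -> q_odd
  Position 1: read '1', 1-count=2 -> q_even
  Position 2: read '0', 1-count=2 -> q_even (no change)
  Position 3: read '1', 1-count=3 -> q_odd
  Position 4: read '1', 1-count=4 -> q_even
  Position 5: read '0', 1-count=4 -> q_even (no change)
  Position 6: read '0', 1-count=4 -> q_even (no change)
  Position 7: read '1', 1-count=5 -> q_odd
  Position 8: read '0', 1-count=5 -> q_odd (no change)
Final state: q_odd, total 1s = 5 (odd); the DFA requires an odd count -> accept

1


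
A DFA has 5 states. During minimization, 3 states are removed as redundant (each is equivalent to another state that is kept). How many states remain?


Original DFA: 5 states
Redundant states removed: 3
Minimized states = original - removed
= 5 - 3
= 2

2


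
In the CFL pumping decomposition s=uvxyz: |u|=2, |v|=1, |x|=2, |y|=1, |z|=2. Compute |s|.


|s| = |u| + |v| + |x| + |y| + |z|
= 2 + 1 + 2 + 1 + 2
= 3 + 2 + 3
= 5 + 3
= 8

8


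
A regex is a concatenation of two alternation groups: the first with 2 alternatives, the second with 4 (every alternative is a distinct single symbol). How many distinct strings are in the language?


First group: 2 alternatives
Second group: 4 alternatives
Concatenation: each choice from group 1 pairs with each from group 2
Total = 2 x 4 = 8

8


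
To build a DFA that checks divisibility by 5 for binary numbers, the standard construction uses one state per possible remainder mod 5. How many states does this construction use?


Divisibility by 5 is tracked via the remainder mod 5: 0, 1, ..., 4
The construction assigns one state to each remainder
Number of remainders = 5

5


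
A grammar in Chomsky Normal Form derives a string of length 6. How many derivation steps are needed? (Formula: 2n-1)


Chomsky Normal Form derivation:
String length n = 6
Each step either:
  - Splits a nonterminal into two (n-1 such steps)
  - Converts a nonterminal to terminal (n such steps)
Total = (n-1) + n = 2n - 1
= 2(6) - 1
= 12 - 1
= 11

11


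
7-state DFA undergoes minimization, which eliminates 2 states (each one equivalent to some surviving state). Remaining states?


Original DFA: 7 states
Redundant states removed: 2
Minimized states = original - removed
= 7 - 2
= 5

5


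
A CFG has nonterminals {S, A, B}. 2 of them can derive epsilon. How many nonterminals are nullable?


Nonterminals: {S, A, B}
A nonterminal is nullable if it can derive epsilon
Counting nullable nonterminals: 2
Total nullable = 2

2


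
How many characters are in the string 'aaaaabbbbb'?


String: 'aaaaabbbbb'
Counting characters:
  'a' appears 5 time(s)
  'b' appears 5 time(s)
Total length = 5 + 5 = 10

10


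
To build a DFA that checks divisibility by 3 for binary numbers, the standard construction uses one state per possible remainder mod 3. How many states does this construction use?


Divisibility by 3 is tracked via the remainder mod 3: 0, 1, ..., 2
The construction assigns one state to each remainder
Number of remainders = 3

3


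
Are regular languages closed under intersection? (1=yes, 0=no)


Regular languages are closed under:
- Union (DFA product construction)
- Intersection (DFA product construction)
- Complement (swap accept/reject states)
- Concatenation (NFA construction)
- Kleene star (NFA construction)
intersection is in this list
Therefore: closed

1


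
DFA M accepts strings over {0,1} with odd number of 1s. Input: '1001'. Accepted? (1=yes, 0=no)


DFA has 2 states: q_even (start, accept=no) and q_odd
Processing string '1001' character by character:
  Position 0: read '1', 1-count=1 -> q_odd
  Position 1: read '0', 1-count=1 -> q_odd (no change)
  Position 2: read '0', 1-count=1 -> q_odd (no change)
  Position 3: read '1', 1-count=2 -> q_even
Final state: q_even, total 1s = 2 (even); the DFA requires an odd count -> reject

0


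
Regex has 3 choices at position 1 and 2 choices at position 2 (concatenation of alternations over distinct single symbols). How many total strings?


First group: 3 alternatives
Second group: 2 alternatives
Concatenation: each choice from group 1 pairs with each from group 2
Total = 3 x 2 = 6

6


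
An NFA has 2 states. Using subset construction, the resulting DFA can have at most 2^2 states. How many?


NFA has 2 states
Subset construction: each DFA state = subset of NFA states
Maximum subsets = 2^2
2^2 = 4

4


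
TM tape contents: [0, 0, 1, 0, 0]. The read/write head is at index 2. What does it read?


Tape: [0, 0, 1, 0, 0]
Positions: 0 1 2 3 4
Values:    0 0 1 0 0
Head at position 2
tape[2] = 1

1


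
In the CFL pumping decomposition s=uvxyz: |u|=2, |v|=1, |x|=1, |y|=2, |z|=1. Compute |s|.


|s| = |u| + |v| + |x| + |y| + |z|
= 2 + 1 + 1 + 2 + 1
= 3 + 1 + 3
= 4 + 3
= 7

7


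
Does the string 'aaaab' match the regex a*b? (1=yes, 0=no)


Pattern: a*b
String: 'aaaab'
Pattern requires: zero or more 'a's followed by exactly one 'b'
Found 4 leading 'a's
Remaining: 'b'
Remaining is exactly 'b' -> match
Result: 1

1


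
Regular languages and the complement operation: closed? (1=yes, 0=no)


Regular languages are closed under all standard operations:
- Union: Yes (product construction)
- Intersection: Yes (product construction)
- Complement: Yes (swap accept/reject)
- Concatenation: Yes (NFA construction)
Operation: complement -> Closed

1


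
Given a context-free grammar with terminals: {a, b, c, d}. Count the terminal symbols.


Terminal symbols: a, b, c, d
Counting each: a (#1), b (#2), c (#3), d (#4)
Total = 4

4


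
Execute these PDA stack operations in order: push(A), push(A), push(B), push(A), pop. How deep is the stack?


Tracing stack operations:
  push(A) -> stack = [A], depth=1
  push(A) -> stack = [A,A], depth=2
  push(B) -> stack = [A,A,B], depth=3
  push(A) -> stack = [A,A,B,A], depth=4
  pop -> removed A, stack = [A,A,B], depth=3
Final depth = 3

3


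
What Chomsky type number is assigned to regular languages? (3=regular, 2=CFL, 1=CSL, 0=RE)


Chomsky hierarchy levels:
  Type 3: Regular (DFA/NFA/regex)
  Type 2: Context-free (PDA)
  Type 1: Context-sensitive
  Type 0: Recursively enumerable (TM)
'regular' corresponds to Type 3

3
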